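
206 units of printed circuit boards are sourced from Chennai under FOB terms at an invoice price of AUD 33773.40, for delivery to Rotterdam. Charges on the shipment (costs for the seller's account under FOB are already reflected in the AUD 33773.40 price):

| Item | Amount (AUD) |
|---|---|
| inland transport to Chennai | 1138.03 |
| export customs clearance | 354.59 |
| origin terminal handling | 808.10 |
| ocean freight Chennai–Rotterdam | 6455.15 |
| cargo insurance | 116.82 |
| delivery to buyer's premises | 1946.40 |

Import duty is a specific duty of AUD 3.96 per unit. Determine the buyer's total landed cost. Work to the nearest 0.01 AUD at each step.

Total landed cost: AUD 43107.53

FOB: the seller bears costs until goods are on board at the origin port; the buyer bears freight, insurance and all costs thereafter.
Already in the invoice (seller's account under FOB): inland to port, export clearance, origin terminal — exclude.
CIF value = FOB price + freight + insurance = 33773.40 + 6455.15 + 116.82 = 40345.37
Import duty = 206 × 3.96 = 815.76
Buyer bears: freight 6455.15 + insurance 116.82 + delivery 1946.40 + duty 815.76 = 9334.13
Landed cost = invoice 33773.40 + 9334.13 = 43107.53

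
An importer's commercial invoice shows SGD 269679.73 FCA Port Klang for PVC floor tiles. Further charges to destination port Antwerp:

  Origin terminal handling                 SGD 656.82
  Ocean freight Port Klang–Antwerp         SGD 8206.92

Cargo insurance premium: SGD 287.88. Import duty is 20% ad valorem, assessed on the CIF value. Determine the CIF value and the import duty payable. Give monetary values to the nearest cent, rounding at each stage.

CIF value: SGD 278831.35; import duty: SGD 55766.27

CIF = FCA price + pre-shipment costs + freight + insurance
CIF = 269679.73 + 656.82 + 8206.92 + 287.88 = 278831.35
Import duty = 278831.35 × 20% = 55766.27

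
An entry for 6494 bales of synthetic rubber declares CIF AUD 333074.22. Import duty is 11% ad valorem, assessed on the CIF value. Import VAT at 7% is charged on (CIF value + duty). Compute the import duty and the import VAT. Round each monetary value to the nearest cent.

Import duty = 333074.22 × 11% = 36638.16
VAT base = CIF + duty = 333074.22 + 36638.16 = 369712.38
Import VAT = 369712.38 × 7% = 25879.87

Import duty: AUD 36638.16; import VAT: AUD 25879.87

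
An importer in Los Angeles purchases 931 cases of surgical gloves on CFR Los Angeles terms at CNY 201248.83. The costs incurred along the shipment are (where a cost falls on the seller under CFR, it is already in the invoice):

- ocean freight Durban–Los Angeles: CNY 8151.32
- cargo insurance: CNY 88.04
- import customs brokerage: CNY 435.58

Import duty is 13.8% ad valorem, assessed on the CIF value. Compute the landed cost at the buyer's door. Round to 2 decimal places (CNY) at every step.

CFR: the seller pays costs through ocean freight to the destination port, but not insurance.
Already in the invoice (seller's account under CFR): freight — exclude.
CIF value = CFR price + insurance = 201248.83 + 88.04 = 201336.87
Import duty = 201336.87 × 13.8% = 27784.49
Buyer bears: insurance 88.04 + brokerage 435.58 + duty 27784.49 = 28308.11
Landed cost = invoice 201248.83 + 28308.11 = 229556.94

Total landed cost: CNY 229556.94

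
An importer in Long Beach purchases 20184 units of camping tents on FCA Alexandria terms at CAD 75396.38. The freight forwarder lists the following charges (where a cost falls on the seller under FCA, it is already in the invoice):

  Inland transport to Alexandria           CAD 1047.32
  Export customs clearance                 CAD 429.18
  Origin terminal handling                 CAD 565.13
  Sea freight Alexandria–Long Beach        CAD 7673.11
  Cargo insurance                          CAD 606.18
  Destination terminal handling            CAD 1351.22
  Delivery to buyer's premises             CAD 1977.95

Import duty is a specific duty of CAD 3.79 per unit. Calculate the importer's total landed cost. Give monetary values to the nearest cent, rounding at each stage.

Total landed cost: CAD 164067.33

FCA: the seller delivers export-cleared goods to the carrier; the buyer bears costs from that point.
Already in the invoice (seller's account under FCA): inland to port, export clearance — exclude.
CIF value = FCA price + origin terminal + freight + insurance = 75396.38 + 565.13 + 7673.11 + 606.18 = 84240.80
Import duty = 20184 × 3.79 = 76497.36
Buyer bears: origin terminal 565.13 + freight 7673.11 + insurance 606.18 + destination terminal 1351.22 + delivery 1977.95 + duty 76497.36 = 88670.95
Landed cost = invoice 75396.38 + 88670.95 = 164067.33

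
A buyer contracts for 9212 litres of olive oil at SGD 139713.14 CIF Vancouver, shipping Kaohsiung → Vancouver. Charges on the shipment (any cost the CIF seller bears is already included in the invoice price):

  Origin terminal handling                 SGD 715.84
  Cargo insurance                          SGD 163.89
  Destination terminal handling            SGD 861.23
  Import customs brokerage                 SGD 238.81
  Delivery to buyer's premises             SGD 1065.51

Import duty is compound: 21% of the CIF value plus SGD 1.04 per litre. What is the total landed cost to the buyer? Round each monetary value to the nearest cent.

CIF: the seller pays costs through ocean freight and marine insurance to the destination port.
Already in the invoice (seller's account under CIF): origin terminal, insurance — exclude.
The CIF price already equals the CIF value: 139713.14
Ad valorem component: 139713.14 × 21% = 29339.76
Specific component: 9212 × 1.04 = 9580.48
Import duty = 29339.76 + 9580.48 = 38920.24
Buyer bears: destination terminal 861.23 + brokerage 238.81 + delivery 1065.51 + duty 38920.24 = 41085.79
Landed cost = invoice 139713.14 + 41085.79 = 180798.93

Total landed cost: SGD 180798.93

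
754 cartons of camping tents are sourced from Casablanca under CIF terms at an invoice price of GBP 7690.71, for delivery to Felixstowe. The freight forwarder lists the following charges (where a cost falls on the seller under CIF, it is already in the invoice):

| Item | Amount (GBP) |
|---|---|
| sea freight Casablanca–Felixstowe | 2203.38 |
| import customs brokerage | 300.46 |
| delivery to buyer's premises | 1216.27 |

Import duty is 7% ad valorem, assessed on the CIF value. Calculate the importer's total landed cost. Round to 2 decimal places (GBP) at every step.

Total landed cost: GBP 9745.79

CIF: the seller pays costs through ocean freight and marine insurance to the destination port.
Already in the invoice (seller's account under CIF): freight — exclude.
The CIF price already equals the CIF value: 7690.71
Import duty = 7690.71 × 7% = 538.35
Buyer bears: brokerage 300.46 + delivery 1216.27 + duty 538.35 = 2055.08
Landed cost = invoice 7690.71 + 2055.08 = 9745.79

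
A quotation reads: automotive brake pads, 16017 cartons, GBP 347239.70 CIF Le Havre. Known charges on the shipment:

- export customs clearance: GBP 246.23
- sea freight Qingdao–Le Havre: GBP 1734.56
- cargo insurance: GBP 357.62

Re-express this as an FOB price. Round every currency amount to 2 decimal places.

Not relevant to the conversion: export clearance — on the seller under both CIF and FOB; already in the CIF price and stays in the FOB price.
From CIF to FOB, the seller no longer bears: freight, insurance.
FOB price = 347239.70 − 1734.56 − 357.62 = 345147.52

FOB price: GBP 345147.52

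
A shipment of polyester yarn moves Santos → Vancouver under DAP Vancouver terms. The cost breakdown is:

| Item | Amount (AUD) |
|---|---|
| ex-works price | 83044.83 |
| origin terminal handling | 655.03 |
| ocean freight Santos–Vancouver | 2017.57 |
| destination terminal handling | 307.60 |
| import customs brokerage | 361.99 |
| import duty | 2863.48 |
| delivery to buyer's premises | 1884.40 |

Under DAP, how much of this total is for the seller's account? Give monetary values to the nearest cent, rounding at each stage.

DAP: the seller bears all costs to the named destination except import duty and clearance.
Seller's account: goods 83044.83 + origin terminal 655.03 + freight 2017.57 + destination terminal 307.60 + delivery 1884.40 = 87909.43
Buyer's account: brokerage 361.99 + duty 2863.48 = 3225.47

Seller's account: AUD 87909.43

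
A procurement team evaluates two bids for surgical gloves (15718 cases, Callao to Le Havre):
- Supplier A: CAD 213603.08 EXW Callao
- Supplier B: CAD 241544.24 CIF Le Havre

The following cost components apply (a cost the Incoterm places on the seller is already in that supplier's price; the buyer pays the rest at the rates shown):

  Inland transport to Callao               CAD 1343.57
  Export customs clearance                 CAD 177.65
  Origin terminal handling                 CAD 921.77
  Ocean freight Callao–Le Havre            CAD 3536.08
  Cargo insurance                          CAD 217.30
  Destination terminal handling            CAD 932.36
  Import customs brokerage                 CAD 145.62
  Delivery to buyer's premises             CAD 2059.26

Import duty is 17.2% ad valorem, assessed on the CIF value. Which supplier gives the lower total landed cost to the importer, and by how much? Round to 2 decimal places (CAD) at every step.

Supplier A (EXW):
CIF value = EXW price + inland to port + export clearance + origin terminal + freight + insurance = 213603.08 + 1343.57 + 177.65 + 921.77 + 3536.08 + 217.30 = 219799.45
Import duty = 219799.45 × 17.2% = 37805.51
Buyer bears (A): 1343.57 + 177.65 + 921.77 + 3536.08 + 217.30 + 932.36 + 145.62 + 2059.26 = 9333.61
Landed cost (A) = invoice 213603.08 + 9333.61 + duty 37805.51 = 260742.20
Supplier B (CIF):
The CIF price already equals the CIF value: 241544.24
Import duty = 241544.24 × 17.2% = 41545.61
Buyer bears (B): 932.36 + 145.62 + 2059.26 = 3137.24
Landed cost (B) = invoice 241544.24 + 3137.24 + duty 41545.61 = 286227.09
Difference = |260742.20 − 286227.09| = 25484.89

Supplier A is cheaper by CAD 25484.89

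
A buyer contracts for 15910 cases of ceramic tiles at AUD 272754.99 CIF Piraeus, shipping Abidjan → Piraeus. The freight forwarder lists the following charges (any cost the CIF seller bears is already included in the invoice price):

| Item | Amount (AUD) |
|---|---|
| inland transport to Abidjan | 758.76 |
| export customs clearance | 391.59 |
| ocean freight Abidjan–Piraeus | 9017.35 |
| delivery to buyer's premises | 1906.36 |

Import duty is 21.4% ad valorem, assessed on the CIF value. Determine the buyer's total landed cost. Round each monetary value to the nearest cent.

CIF: the seller pays costs through ocean freight and marine insurance to the destination port.
Already in the invoice (seller's account under CIF): inland to port, export clearance, freight — exclude.
The CIF price already equals the CIF value: 272754.99
Import duty = 272754.99 × 21.4% = 58369.57
Buyer bears: delivery 1906.36 + duty 58369.57 = 60275.93
Landed cost = invoice 272754.99 + 60275.93 = 333030.92

Total landed cost: AUD 333030.92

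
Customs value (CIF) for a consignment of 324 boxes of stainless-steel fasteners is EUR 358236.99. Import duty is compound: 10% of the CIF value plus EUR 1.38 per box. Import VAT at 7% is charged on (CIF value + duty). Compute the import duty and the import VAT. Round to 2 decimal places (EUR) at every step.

Ad valorem component: 358236.99 × 10% = 35823.70
Specific component: 324 × 1.38 = 447.12
Import duty = 35823.70 + 447.12 = 36270.82
VAT base = CIF + duty = 358236.99 + 36270.82 = 394507.81
Import VAT = 394507.81 × 7% = 27615.55

Import duty: EUR 36270.82; import VAT: EUR 27615.55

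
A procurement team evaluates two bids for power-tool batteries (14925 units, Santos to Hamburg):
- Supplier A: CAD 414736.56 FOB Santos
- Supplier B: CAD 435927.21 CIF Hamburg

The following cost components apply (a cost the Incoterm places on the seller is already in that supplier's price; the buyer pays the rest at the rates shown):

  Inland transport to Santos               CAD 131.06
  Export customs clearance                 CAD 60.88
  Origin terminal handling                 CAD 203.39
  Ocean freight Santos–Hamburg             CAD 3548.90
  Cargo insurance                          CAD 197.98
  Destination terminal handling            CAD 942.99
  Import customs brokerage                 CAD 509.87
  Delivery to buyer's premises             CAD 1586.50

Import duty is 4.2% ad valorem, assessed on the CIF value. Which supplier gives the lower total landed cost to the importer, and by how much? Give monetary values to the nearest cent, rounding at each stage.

Supplier A is cheaper by CAD 18176.41

Supplier A (FOB):
CIF value = FOB price + freight + insurance = 414736.56 + 3548.90 + 197.98 = 418483.44
Import duty = 418483.44 × 4.2% = 17576.30
Buyer bears (A): 3548.90 + 197.98 + 942.99 + 509.87 + 1586.50 = 6786.24
Landed cost (A) = invoice 414736.56 + 6786.24 + duty 17576.30 = 439099.10
Supplier B (CIF):
The CIF price already equals the CIF value: 435927.21
Import duty = 435927.21 × 4.2% = 18308.94
Buyer bears (B): 942.99 + 509.87 + 1586.50 = 3039.36
Landed cost (B) = invoice 435927.21 + 3039.36 + duty 18308.94 = 457275.51
Difference = |439099.10 − 457275.51| = 18176.41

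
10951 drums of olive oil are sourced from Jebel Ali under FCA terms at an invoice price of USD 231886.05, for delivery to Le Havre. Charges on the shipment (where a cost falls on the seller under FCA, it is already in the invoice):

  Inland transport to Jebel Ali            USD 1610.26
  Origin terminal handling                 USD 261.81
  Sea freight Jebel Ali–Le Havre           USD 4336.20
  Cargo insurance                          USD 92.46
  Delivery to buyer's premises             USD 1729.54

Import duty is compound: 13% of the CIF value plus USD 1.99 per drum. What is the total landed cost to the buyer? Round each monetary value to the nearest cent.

Total landed cost: USD 290853.50

FCA: the seller delivers export-cleared goods to the carrier; the buyer bears costs from that point.
Already in the invoice (seller's account under FCA): inland to port — exclude.
CIF value = FCA price + origin terminal + freight + insurance = 231886.05 + 261.81 + 4336.20 + 92.46 = 236576.52
Ad valorem component: 236576.52 × 13% = 30754.95
Specific component: 10951 × 1.99 = 21792.49
Import duty = 30754.95 + 21792.49 = 52547.44
Buyer bears: origin terminal 261.81 + freight 4336.20 + insurance 92.46 + delivery 1729.54 + duty 52547.44 = 58967.45
Landed cost = invoice 231886.05 + 58967.45 = 290853.50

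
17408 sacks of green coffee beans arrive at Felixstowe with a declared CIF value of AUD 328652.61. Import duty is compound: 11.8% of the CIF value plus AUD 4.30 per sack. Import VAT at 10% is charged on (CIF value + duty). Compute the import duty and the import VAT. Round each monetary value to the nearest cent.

Ad valorem component: 328652.61 × 11.8% = 38781.01
Specific component: 17408 × 4.30 = 74854.40
Import duty = 38781.01 + 74854.40 = 113635.41
VAT base = CIF + duty = 328652.61 + 113635.41 = 442288.02
Import VAT = 442288.02 × 10% = 44228.80

Import duty: AUD 113635.41; import VAT: AUD 44228.80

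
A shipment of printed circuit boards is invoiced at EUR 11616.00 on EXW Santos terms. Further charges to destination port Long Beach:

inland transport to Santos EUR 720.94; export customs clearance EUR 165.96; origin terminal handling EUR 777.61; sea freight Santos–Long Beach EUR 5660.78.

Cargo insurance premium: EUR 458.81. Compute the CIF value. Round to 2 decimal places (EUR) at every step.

CIF = EXW price + pre-shipment costs + freight + insurance
CIF = 11616.00 + 720.94 + 165.96 + 777.61 + 5660.78 + 458.81 = 19400.10

CIF value: EUR 19400.10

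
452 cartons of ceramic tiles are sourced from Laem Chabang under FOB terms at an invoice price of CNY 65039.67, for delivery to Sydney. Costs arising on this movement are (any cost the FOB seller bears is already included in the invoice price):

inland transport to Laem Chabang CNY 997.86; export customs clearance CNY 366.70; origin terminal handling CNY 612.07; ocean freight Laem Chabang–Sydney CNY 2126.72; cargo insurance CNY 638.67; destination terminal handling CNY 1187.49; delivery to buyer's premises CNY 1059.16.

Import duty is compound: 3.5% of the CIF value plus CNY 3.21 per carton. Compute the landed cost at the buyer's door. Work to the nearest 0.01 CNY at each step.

FOB: the seller bears costs until goods are on board at the origin port; the buyer bears freight, insurance and all costs thereafter.
Already in the invoice (seller's account under FOB): inland to port, export clearance, origin terminal — exclude.
CIF value = FOB price + freight + insurance = 65039.67 + 2126.72 + 638.67 = 67805.06
Ad valorem component: 67805.06 × 3.5% = 2373.18
Specific component: 452 × 3.21 = 1450.92
Import duty = 2373.18 + 1450.92 = 3824.10
Buyer bears: freight 2126.72 + insurance 638.67 + destination terminal 1187.49 + delivery 1059.16 + duty 3824.10 = 8836.14
Landed cost = invoice 65039.67 + 8836.14 = 73875.81

Total landed cost: CNY 73875.81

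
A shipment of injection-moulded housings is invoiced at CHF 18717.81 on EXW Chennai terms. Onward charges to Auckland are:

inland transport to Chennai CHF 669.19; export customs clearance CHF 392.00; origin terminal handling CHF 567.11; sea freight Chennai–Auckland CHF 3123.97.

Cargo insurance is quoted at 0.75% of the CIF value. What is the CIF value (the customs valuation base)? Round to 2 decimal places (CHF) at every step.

CIF value: CHF 23647.44

Let C be the CIF value. C = EXW price + pre-shipment costs + freight + 0.75% × C
C − 0.75% × C = 18717.81 + 669.19 + 392.00 + 567.11 + 3123.97
0.9925 × C = 23470.08
C = 23470.08 / 0.9925 = 23647.44
Insurance premium = 0.75% × 23647.44 = 177.36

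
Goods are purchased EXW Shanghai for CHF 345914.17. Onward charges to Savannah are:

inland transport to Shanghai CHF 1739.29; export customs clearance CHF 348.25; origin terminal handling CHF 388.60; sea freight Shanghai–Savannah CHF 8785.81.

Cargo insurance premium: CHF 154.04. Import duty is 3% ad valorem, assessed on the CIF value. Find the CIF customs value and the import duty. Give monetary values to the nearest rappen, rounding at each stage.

CIF = EXW price + pre-shipment costs + freight + insurance
CIF = 345914.17 + 1739.29 + 348.25 + 388.60 + 8785.81 + 154.04 = 357330.16
Import duty = 357330.16 × 3% = 10719.90

CIF value: CHF 357330.16; import duty: CHF 10719.90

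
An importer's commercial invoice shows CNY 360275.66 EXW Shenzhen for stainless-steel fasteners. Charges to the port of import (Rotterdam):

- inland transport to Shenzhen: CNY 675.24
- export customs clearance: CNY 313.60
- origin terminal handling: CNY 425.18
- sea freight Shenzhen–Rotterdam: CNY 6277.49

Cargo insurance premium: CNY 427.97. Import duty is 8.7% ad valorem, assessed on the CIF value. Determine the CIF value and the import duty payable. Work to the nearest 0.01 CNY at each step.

CIF = EXW price + pre-shipment costs + freight + insurance
CIF = 360275.66 + 675.24 + 313.60 + 425.18 + 6277.49 + 427.97 = 368395.14
Import duty = 368395.14 × 8.7% = 32050.38

CIF value: CNY 368395.14; import duty: CNY 32050.38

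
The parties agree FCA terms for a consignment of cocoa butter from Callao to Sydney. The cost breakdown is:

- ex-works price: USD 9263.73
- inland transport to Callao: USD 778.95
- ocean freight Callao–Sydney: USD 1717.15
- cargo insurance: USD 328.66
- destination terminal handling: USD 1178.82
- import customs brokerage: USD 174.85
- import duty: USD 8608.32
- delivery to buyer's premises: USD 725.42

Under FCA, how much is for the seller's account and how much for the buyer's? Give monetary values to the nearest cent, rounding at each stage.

FCA: the seller delivers export-cleared goods to the carrier; the buyer bears costs from that point.
Seller's account: goods 9263.73 + inland to port 778.95 = 10042.68
Buyer's account: freight 1717.15 + insurance 328.66 + destination terminal 1178.82 + brokerage 174.85 + duty 8608.32 + delivery 725.42 = 12733.22

Seller: USD 10042.68; buyer: USD 12733.22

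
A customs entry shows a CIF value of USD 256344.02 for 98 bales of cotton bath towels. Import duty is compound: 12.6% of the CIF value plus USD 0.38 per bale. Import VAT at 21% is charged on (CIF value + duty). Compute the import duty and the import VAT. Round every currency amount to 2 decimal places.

Import duty: USD 32336.59; import VAT: USD 60622.93

Ad valorem component: 256344.02 × 12.6% = 32299.35
Specific component: 98 × 0.38 = 37.24
Import duty = 32299.35 + 37.24 = 32336.59
VAT base = CIF + duty = 256344.02 + 32336.59 = 288680.61
Import VAT = 288680.61 × 21% = 60622.93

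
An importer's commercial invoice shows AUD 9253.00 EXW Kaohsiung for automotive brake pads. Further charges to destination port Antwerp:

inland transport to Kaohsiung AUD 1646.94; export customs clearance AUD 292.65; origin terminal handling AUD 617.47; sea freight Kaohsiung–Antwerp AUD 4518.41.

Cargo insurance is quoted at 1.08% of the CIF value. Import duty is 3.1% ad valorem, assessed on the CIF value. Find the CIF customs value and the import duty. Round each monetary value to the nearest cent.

Let C be the CIF value. C = EXW price + pre-shipment costs + freight + 1.08% × C
C − 1.08% × C = 9253.00 + 1646.94 + 292.65 + 617.47 + 4518.41
0.9892 × C = 16328.47
C = 16328.47 / 0.9892 = 16506.74
Insurance premium = 1.08% × 16506.74 = 178.27
Import duty = 16506.74 × 3.1% = 511.71

CIF value: AUD 16506.74; import duty: AUD 511.71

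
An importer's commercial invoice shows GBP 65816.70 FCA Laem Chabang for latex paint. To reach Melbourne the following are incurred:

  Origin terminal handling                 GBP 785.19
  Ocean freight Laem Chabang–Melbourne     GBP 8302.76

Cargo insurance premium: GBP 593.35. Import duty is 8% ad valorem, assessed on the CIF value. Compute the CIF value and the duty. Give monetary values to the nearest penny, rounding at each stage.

CIF value: GBP 75498.00; import duty: GBP 6039.84

CIF = FCA price + pre-shipment costs + freight + insurance
CIF = 65816.70 + 785.19 + 8302.76 + 593.35 = 75498.00
Import duty = 75498.00 × 8% = 6039.84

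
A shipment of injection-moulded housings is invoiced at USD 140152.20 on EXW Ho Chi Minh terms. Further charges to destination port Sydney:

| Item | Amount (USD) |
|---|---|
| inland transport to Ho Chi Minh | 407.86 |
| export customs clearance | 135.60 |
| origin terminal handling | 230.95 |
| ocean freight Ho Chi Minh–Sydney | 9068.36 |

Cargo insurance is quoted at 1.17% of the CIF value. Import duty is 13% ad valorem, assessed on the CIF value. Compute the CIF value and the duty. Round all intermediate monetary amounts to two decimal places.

CIF value: USD 151770.69; import duty: USD 19730.19

Let C be the CIF value. C = EXW price + pre-shipment costs + freight + 1.17% × C
C − 1.17% × C = 140152.20 + 407.86 + 135.60 + 230.95 + 9068.36
0.9883 × C = 149994.97
C = 149994.97 / 0.9883 = 151770.69
Insurance premium = 1.17% × 151770.69 = 1775.72
Import duty = 151770.69 × 13% = 19730.19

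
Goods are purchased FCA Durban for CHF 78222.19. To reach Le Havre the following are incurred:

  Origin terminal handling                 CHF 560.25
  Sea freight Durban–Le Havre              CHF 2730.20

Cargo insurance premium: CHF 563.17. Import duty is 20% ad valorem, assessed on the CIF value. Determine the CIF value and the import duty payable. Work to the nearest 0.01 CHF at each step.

CIF value: CHF 82075.81; import duty: CHF 16415.16

CIF = FCA price + pre-shipment costs + freight + insurance
CIF = 78222.19 + 560.25 + 2730.20 + 563.17 = 82075.81
Import duty = 82075.81 × 20% = 16415.16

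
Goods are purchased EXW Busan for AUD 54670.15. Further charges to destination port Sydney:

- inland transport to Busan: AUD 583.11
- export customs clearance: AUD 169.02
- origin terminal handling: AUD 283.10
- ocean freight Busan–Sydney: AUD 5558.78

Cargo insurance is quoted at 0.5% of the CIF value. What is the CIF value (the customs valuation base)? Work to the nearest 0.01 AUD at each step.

Let C be the CIF value. C = EXW price + pre-shipment costs + freight + 0.5% × C
C − 0.5% × C = 54670.15 + 583.11 + 169.02 + 283.10 + 5558.78
0.995 × C = 61264.16
C = 61264.16 / 0.995 = 61572.02
Insurance premium = 0.5% × 61572.02 = 307.86

CIF value: AUD 61572.02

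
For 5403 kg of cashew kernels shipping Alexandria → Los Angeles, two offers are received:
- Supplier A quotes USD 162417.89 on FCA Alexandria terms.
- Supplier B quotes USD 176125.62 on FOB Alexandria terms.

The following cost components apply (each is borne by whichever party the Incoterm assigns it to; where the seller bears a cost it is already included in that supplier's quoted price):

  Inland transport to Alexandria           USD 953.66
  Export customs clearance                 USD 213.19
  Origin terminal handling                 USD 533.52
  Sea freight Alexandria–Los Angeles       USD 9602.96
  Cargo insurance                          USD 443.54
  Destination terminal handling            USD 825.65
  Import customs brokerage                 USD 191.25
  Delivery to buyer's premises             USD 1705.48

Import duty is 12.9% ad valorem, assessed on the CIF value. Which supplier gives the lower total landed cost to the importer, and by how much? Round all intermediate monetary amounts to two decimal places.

Supplier A is cheaper by USD 14873.68

Supplier A (FCA):
CIF value = FCA price + origin terminal + freight + insurance = 162417.89 + 533.52 + 9602.96 + 443.54 = 172997.91
Import duty = 172997.91 × 12.9% = 22316.73
Buyer bears (A): 533.52 + 9602.96 + 443.54 + 825.65 + 191.25 + 1705.48 = 13302.40
Landed cost (A) = invoice 162417.89 + 13302.40 + duty 22316.73 = 198037.02
Supplier B (FOB):
CIF value = FOB price + freight + insurance = 176125.62 + 9602.96 + 443.54 = 186172.12
Import duty = 186172.12 × 12.9% = 24016.20
Buyer bears (B): 9602.96 + 443.54 + 825.65 + 191.25 + 1705.48 = 12768.88
Landed cost (B) = invoice 176125.62 + 12768.88 + duty 24016.20 = 212910.70
Difference = |198037.02 − 212910.70| = 14873.68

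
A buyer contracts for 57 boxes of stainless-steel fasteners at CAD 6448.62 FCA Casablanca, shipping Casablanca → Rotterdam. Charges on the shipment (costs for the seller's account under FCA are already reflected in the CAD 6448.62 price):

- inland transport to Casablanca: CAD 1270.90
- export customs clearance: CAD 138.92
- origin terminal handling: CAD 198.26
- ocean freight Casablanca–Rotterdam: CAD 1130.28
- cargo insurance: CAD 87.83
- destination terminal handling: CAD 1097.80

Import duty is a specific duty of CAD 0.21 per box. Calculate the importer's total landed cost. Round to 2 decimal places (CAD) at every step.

FCA: the seller delivers export-cleared goods to the carrier; the buyer bears costs from that point.
Already in the invoice (seller's account under FCA): inland to port, export clearance — exclude.
CIF value = FCA price + origin terminal + freight + insurance = 6448.62 + 198.26 + 1130.28 + 87.83 = 7864.99
Import duty = 57 × 0.21 = 11.97
Buyer bears: origin terminal 198.26 + freight 1130.28 + insurance 87.83 + destination terminal 1097.80 + duty 11.97 = 2526.14
Landed cost = invoice 6448.62 + 2526.14 = 8974.76

Total landed cost: CAD 8974.76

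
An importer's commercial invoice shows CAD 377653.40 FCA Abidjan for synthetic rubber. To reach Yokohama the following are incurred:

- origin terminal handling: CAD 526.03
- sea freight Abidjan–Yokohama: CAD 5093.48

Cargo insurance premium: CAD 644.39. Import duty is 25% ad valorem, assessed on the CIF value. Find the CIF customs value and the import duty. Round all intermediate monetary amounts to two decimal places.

CIF value: CAD 383917.30; import duty: CAD 95979.33

CIF = FCA price + pre-shipment costs + freight + insurance
CIF = 377653.40 + 526.03 + 5093.48 + 644.39 = 383917.30
Import duty = 383917.30 × 25% = 95979.33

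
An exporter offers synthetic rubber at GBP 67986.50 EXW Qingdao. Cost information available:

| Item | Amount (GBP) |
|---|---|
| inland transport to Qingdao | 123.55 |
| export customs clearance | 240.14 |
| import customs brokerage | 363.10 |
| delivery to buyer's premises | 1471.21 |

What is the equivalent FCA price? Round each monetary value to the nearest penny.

Not relevant to the conversion: delivery, brokerage — on the buyer under both terms; not part of either seller's price.
From EXW to FCA, the seller additionally bears: inland to port, export clearance.
FCA price = 67986.50 + 123.55 + 240.14 = 68350.19

FCA price: GBP 68350.19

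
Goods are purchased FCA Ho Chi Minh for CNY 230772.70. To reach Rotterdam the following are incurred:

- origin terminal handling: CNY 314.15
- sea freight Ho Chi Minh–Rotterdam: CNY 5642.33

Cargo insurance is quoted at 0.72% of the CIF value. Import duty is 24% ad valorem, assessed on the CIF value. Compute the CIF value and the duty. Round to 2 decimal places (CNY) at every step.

CIF value: CNY 238445.99; import duty: CNY 57227.04

Let C be the CIF value. C = FCA price + pre-shipment costs + freight + 0.72% × C
C − 0.72% × C = 230772.70 + 314.15 + 5642.33
0.9928 × C = 236729.18
C = 236729.18 / 0.9928 = 238445.99
Insurance premium = 0.72% × 238445.99 = 1716.81
Import duty = 238445.99 × 24% = 57227.04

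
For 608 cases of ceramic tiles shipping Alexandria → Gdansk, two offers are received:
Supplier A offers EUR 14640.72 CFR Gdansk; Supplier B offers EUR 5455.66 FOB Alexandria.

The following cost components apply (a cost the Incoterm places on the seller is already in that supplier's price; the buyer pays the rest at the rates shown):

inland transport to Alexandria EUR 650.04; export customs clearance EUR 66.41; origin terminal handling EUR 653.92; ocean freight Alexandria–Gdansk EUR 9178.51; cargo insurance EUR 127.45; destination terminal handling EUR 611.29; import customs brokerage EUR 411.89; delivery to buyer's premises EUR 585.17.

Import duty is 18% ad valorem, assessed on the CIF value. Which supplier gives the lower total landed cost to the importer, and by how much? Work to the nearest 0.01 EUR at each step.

Supplier B is cheaper by EUR 7.73

Supplier A (CFR):
CIF value = CFR price + insurance = 14640.72 + 127.45 = 14768.17
Import duty = 14768.17 × 18% = 2658.27
Buyer bears (A): 127.45 + 611.29 + 411.89 + 585.17 = 1735.80
Landed cost (A) = invoice 14640.72 + 1735.80 + duty 2658.27 = 19034.79
Supplier B (FOB):
CIF value = FOB price + freight + insurance = 5455.66 + 9178.51 + 127.45 = 14761.62
Import duty = 14761.62 × 18% = 2657.09
Buyer bears (B): 9178.51 + 127.45 + 611.29 + 411.89 + 585.17 = 10914.31
Landed cost (B) = invoice 5455.66 + 10914.31 + duty 2657.09 = 19027.06
Difference = |19034.79 − 19027.06| = 7.73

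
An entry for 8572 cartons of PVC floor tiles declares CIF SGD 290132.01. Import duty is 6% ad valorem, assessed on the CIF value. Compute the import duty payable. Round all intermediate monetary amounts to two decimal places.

Import duty = 290132.01 × 6% = 17407.92

Import duty: SGD 17407.92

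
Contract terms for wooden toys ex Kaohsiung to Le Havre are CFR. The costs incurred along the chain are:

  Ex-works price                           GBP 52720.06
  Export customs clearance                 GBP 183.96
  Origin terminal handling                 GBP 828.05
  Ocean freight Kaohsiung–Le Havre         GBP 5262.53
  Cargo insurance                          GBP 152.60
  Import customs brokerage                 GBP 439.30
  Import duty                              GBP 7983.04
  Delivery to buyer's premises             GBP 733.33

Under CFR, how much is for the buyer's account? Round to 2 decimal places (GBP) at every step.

Buyer's account: GBP 9308.27

CFR: the seller pays costs through ocean freight to the destination port, but not insurance.
Seller's account: goods 52720.06 + export clearance 183.96 + origin terminal 828.05 + freight 5262.53 = 58994.60
Buyer's account: insurance 152.60 + brokerage 439.30 + duty 7983.04 + delivery 733.33 = 9308.27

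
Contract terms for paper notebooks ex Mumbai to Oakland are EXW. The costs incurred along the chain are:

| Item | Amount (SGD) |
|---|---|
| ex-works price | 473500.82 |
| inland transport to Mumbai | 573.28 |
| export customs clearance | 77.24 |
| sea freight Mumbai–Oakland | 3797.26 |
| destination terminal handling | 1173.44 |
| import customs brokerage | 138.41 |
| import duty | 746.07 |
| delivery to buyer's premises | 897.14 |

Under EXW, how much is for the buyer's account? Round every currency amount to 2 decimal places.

EXW: the seller makes goods available at their premises; the buyer bears all onward costs.
Seller's account: goods 473500.82 = 473500.82
Buyer's account: inland to port 573.28 + export clearance 77.24 + freight 3797.26 + destination terminal 1173.44 + brokerage 138.41 + duty 746.07 + delivery 897.14 = 7402.84

Buyer's account: SGD 7402.84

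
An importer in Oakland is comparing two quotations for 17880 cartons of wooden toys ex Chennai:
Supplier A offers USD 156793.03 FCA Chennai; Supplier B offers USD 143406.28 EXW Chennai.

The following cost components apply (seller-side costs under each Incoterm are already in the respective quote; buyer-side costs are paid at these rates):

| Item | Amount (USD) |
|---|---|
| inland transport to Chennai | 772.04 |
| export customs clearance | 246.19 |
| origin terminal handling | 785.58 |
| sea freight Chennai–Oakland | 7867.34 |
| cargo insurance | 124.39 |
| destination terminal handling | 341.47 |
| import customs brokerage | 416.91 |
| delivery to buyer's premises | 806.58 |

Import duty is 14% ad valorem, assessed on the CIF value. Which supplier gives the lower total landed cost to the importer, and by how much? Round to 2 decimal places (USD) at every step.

Supplier B is cheaper by USD 14100.12

Supplier A (FCA):
CIF value = FCA price + origin terminal + freight + insurance = 156793.03 + 785.58 + 7867.34 + 124.39 = 165570.34
Import duty = 165570.34 × 14% = 23179.85
Buyer bears (A): 785.58 + 7867.34 + 124.39 + 341.47 + 416.91 + 806.58 = 10342.27
Landed cost (A) = invoice 156793.03 + 10342.27 + duty 23179.85 = 190315.15
Supplier B (EXW):
CIF value = EXW price + inland to port + export clearance + origin terminal + freight + insurance = 143406.28 + 772.04 + 246.19 + 785.58 + 7867.34 + 124.39 = 153201.82
Import duty = 153201.82 × 14% = 21448.25
Buyer bears (B): 772.04 + 246.19 + 785.58 + 7867.34 + 124.39 + 341.47 + 416.91 + 806.58 = 11360.50
Landed cost (B) = invoice 143406.28 + 11360.50 + duty 21448.25 = 176215.03
Difference = |190315.15 − 176215.03| = 14100.12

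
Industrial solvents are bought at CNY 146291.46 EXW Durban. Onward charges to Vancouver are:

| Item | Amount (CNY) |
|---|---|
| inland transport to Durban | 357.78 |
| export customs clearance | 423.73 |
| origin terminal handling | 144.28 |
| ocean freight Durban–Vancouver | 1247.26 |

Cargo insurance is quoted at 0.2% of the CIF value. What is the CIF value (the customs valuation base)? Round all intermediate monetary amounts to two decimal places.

Let C be the CIF value. C = EXW price + pre-shipment costs + freight + 0.2% × C
C − 0.2% × C = 146291.46 + 357.78 + 423.73 + 144.28 + 1247.26
0.998 × C = 148464.51
C = 148464.51 / 0.998 = 148762.03
Insurance premium = 0.2% × 148762.03 = 297.52

CIF value: CNY 148762.03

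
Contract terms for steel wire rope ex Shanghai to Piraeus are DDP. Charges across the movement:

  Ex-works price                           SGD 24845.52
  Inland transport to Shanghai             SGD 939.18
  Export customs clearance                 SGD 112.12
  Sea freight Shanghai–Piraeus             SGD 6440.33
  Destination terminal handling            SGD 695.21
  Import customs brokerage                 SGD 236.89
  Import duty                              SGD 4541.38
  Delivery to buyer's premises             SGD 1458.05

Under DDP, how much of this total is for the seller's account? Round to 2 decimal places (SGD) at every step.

DDP: the seller bears all costs including import duty.
Seller's account: goods 24845.52 + inland to port 939.18 + export clearance 112.12 + freight 6440.33 + destination terminal 695.21 + brokerage 236.89 + duty 4541.38 + delivery 1458.05 = 39268.68
Buyer's account: 0.00

Seller's account: SGD 39268.68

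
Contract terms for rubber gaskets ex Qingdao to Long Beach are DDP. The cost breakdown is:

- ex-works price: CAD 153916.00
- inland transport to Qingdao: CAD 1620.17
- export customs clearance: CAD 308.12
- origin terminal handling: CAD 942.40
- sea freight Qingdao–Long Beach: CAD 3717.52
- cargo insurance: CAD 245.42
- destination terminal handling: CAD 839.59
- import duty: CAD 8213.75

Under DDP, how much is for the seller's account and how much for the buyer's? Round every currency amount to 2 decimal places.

Seller: CAD 169802.97; buyer: CAD 0.00

DDP: the seller bears all costs including import duty.
Seller's account: goods 153916.00 + inland to port 1620.17 + export clearance 308.12 + origin terminal 942.40 + freight 3717.52 + insurance 245.42 + destination terminal 839.59 + duty 8213.75 = 169802.97
Buyer's account: 0.00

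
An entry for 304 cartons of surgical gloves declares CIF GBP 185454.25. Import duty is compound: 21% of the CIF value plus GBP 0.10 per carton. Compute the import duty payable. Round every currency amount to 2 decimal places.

Ad valorem component: 185454.25 × 21% = 38945.39
Specific component: 304 × 0.10 = 30.40
Import duty = 38945.39 + 30.40 = 38975.79

Import duty: GBP 38975.79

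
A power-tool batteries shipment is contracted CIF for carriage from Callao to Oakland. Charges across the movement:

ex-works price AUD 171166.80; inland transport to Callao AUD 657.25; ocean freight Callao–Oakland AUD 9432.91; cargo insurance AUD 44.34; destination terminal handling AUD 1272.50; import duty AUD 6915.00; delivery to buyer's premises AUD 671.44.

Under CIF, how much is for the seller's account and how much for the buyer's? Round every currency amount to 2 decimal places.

CIF: the seller pays costs through ocean freight and marine insurance to the destination port.
Seller's account: goods 171166.80 + inland to port 657.25 + freight 9432.91 + insurance 44.34 = 181301.30
Buyer's account: destination terminal 1272.50 + duty 6915.00 + delivery 671.44 = 8858.94

Seller: AUD 181301.30; buyer: AUD 8858.94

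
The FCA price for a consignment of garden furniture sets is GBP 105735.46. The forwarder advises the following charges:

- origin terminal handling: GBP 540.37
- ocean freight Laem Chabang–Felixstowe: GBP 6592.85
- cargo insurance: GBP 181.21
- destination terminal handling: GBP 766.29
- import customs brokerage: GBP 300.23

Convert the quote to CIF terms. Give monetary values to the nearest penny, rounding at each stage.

Not relevant to the conversion: brokerage, destination terminal — on the buyer under both terms; not part of either seller's price.
From FCA to CIF, the seller additionally bears: origin terminal, freight, insurance.
CIF price = 105735.46 + 540.37 + 6592.85 + 181.21 = 113049.89

CIF price: GBP 113049.89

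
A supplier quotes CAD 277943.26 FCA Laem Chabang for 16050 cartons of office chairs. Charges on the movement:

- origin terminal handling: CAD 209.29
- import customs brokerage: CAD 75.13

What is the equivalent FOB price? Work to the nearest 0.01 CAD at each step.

Not relevant to the conversion: brokerage — on the buyer under both terms; not part of either seller's price.
From FCA to FOB, the seller additionally bears: origin terminal.
FOB price = 277943.26 + 209.29 = 278152.55

FOB price: CAD 278152.55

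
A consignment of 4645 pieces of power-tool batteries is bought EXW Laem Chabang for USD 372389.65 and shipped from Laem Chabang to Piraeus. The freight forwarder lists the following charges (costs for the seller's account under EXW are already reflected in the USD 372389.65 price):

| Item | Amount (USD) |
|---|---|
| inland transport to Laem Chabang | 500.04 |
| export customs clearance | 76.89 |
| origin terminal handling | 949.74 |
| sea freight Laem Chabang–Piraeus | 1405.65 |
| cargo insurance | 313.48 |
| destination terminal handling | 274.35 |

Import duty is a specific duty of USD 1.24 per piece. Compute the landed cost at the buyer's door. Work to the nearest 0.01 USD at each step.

EXW: the seller makes goods available at their premises; the buyer bears all onward costs.
CIF value = EXW price + inland to port + export clearance + origin terminal + freight + insurance = 372389.65 + 500.04 + 76.89 + 949.74 + 1405.65 + 313.48 = 375635.45
Import duty = 4645 × 1.24 = 5759.80
Buyer bears: inland to port 500.04 + export clearance 76.89 + origin terminal 949.74 + freight 1405.65 + insurance 313.48 + destination terminal 274.35 + duty 5759.80 = 9279.95
Landed cost = invoice 372389.65 + 9279.95 = 381669.60

Total landed cost: USD 381669.60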